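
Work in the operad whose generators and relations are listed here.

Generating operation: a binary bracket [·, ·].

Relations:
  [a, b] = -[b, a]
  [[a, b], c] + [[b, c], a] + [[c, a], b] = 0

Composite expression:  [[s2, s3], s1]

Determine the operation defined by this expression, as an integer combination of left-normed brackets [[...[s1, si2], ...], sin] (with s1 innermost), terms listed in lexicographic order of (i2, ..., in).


-[[s1, s2], s3] + [[s1, s3], s2]

In the tensor algebra, words opening s1 carry the s1-anchored form.
Composite bracket: [[s2, s3], s1]
Full expansion: 4 signed words from ab - ba (2^2 = 4).
Coefficients come from the s1-initial words:
  s1s2s3 appears with sign -1, giving the term -[[s1, s2], s3]
  s1s3s2 appears with sign +1, giving the term +[[s1, s3], s2]


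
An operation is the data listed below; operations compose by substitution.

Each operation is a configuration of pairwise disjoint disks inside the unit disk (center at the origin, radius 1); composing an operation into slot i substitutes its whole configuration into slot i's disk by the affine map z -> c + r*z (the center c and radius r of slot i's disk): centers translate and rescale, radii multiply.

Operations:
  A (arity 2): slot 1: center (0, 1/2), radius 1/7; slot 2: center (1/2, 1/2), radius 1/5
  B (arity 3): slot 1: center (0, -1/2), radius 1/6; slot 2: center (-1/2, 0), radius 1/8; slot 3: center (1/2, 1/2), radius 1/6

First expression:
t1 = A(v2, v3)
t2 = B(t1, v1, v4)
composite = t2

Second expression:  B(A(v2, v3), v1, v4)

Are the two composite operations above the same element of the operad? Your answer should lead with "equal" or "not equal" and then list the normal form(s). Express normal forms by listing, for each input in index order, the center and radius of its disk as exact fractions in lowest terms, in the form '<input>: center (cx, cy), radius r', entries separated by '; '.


equal — both sides give v1: center (-1/2, 0), radius 1/8; v2: center (0, -5/12), radius 1/42; v3: center (1/12, -5/12), radius 1/30; v4: center (1/2, 1/2), radius 1/6

Normal form of the first expression: v1: center (-1/2, 0), radius 1/8; v2: center (0, -5/12), radius 1/42; v3: center (1/12, -5/12), radius 1/30; v4: center (1/2, 1/2), radius 1/6
Normal form of the second expression: v1: center (-1/2, 0), radius 1/8; v2: center (0, -5/12), radius 1/42; v3: center (1/12, -5/12), radius 1/30; v4: center (1/2, 1/2), radius 1/6
Identical normal forms: equal.


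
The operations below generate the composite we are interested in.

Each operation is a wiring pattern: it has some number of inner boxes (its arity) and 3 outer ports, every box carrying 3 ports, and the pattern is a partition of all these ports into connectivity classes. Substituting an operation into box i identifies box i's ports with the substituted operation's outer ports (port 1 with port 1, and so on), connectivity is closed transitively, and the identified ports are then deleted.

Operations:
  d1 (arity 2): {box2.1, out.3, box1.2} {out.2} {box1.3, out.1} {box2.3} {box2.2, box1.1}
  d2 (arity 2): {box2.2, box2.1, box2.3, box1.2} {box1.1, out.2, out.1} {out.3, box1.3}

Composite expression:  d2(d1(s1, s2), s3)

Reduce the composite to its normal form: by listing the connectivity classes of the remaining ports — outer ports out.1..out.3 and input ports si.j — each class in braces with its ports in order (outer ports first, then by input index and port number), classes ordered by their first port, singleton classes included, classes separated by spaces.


Substituting into d2 glues patterns; closure does the rest.
the subtree at d1 composes to {out.1, s1.3} {out.2} {out.3, s1.2, s2.1} {s1.1, s2.2} {s2.3} on (s1, s2); out.j = own outer ports
the subtree at d2 composes to {out.1, out.2, s1.3} {out.3, s1.2, s2.1} {s1.1, s2.2} {s2.3} {s3.1, s3.2, s3.3} on (s1, s2, s3); out.j = own outer ports

{out.1, out.2, s1.3} {out.3, s1.2, s2.1} {s1.1, s2.2} {s2.3} {s3.1, s3.2, s3.3}


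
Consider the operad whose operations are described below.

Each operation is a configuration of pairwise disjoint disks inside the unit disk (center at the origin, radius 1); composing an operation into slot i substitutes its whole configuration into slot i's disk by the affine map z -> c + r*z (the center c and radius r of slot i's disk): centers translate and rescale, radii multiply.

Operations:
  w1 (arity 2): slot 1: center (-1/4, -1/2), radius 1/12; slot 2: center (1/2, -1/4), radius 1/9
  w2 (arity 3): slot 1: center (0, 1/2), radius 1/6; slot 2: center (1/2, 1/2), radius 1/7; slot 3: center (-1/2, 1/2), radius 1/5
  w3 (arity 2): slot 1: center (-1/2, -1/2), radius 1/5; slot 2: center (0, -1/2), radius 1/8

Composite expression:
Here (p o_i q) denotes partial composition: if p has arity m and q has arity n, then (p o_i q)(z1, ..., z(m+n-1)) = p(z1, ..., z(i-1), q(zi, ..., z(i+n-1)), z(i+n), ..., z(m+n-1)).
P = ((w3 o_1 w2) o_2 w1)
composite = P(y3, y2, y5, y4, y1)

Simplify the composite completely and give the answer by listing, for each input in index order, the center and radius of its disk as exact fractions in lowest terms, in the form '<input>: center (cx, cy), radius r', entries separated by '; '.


y1: center (0, -1/2), radius 1/8; y2: center (-57/140, -29/70), radius 1/420; y3: center (-1/2, -2/5), radius 1/30; y4: center (-3/5, -2/5), radius 1/25; y5: center (-27/70, -57/140), radius 1/315

Below w3, radii multiply path by path; the y-disk centers shift.
y3: after 2 affine steps, its disk has center (-1/2, -2/5), radius 1/30
y2: after 3 affine steps, its disk has center (-57/140, -29/70), radius 1/420
y5: after 3 affine steps, its disk has center (-27/70, -57/140), radius 1/315
y4: after 2 affine steps, its disk has center (-3/5, -2/5), radius 1/25
y1: after 1 affine step, its disk has center (0, -1/2), radius 1/8


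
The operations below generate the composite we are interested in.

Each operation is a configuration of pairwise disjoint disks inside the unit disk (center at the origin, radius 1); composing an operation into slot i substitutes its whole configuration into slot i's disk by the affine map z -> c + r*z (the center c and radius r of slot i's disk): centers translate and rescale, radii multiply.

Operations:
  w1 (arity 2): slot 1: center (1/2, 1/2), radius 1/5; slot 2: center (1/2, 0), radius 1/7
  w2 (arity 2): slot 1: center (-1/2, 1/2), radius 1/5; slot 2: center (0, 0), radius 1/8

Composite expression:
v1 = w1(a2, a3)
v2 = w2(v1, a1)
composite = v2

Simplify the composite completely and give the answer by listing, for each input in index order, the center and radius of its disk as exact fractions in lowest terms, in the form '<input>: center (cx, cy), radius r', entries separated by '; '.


Nesting under w2 composes maps z -> c + r*z down each a-path.
a2: after 2 affine steps, its disk has center (-2/5, 3/5), radius 1/25
a3: after 2 affine steps, its disk has center (-2/5, 1/2), radius 1/35
a1: after 1 affine step, its disk has center (0, 0), radius 1/8

a1: center (0, 0), radius 1/8; a2: center (-2/5, 3/5), radius 1/25; a3: center (-2/5, 1/2), radius 1/35


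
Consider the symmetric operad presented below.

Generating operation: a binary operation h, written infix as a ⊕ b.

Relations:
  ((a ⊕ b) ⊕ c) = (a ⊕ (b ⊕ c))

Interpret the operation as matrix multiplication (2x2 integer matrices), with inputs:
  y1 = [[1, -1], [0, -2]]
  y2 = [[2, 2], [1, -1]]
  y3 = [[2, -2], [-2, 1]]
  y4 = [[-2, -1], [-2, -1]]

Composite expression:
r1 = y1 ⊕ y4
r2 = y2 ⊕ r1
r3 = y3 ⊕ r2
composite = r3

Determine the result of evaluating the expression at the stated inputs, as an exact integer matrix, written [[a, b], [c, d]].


[[24, 12], [-20, -10]]

(y1 ⊕ y4) = [[0, 0], [4, 2]]
(y2 ⊕ (y1 ⊕ y4)) = [[8, 4], [-4, -2]]
(y3 ⊕ (y2 ⊕ (y1 ⊕ y4))) = [[24, 12], [-20, -10]]


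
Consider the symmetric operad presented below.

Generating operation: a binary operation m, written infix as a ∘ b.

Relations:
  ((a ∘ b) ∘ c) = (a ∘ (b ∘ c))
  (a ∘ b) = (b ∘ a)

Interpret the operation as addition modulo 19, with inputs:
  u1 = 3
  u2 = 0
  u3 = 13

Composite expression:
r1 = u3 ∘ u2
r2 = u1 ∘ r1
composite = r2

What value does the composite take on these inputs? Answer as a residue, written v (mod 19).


(u3 ∘ u2) = 13
(u1 ∘ (u3 ∘ u2)) = 16

16 (mod 19)


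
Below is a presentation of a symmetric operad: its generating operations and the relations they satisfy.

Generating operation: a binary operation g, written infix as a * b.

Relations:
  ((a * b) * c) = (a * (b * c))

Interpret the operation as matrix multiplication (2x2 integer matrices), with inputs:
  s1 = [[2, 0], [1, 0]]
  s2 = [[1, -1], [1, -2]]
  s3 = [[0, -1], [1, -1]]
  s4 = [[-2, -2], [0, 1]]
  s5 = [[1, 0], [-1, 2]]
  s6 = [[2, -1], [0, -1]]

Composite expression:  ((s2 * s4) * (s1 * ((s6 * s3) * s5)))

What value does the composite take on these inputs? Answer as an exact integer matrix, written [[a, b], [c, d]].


[[0, 14], [0, 16]]

(s2 * s4) = [[-2, -3], [-2, -4]]
(s6 * s3) = [[-1, -1], [-1, 1]]
((s6 * s3) * s5) = [[0, -2], [-2, 2]]
(s1 * ((s6 * s3) * s5)) = [[0, -4], [0, -2]]
((s2 * s4) * (s1 * ((s6 * s3) * s5))) = [[0, 14], [0, 16]]


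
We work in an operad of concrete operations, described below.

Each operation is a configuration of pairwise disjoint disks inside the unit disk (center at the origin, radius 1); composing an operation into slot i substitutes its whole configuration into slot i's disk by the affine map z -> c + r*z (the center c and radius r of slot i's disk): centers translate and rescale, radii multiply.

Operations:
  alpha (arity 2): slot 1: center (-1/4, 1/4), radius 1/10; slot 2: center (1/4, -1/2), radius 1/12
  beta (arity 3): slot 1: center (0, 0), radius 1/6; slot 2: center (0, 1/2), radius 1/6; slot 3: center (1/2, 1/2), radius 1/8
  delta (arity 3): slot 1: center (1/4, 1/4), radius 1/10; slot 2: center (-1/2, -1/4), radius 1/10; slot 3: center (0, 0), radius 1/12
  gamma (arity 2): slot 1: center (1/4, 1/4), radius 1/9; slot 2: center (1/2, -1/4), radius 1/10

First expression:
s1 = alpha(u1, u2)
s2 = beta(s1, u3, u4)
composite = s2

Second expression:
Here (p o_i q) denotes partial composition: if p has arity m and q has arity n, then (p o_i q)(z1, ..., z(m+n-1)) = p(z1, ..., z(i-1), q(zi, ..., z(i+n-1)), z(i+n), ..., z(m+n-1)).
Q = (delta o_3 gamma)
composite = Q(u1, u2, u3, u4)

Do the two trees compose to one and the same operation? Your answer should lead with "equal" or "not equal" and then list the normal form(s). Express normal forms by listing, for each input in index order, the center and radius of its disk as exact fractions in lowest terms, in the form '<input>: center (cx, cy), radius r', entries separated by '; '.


Reducing the first expression gives u1: center (-1/24, 1/24), radius 1/60; u2: center (1/24, -1/12), radius 1/72; u3: center (0, 1/2), radius 1/6; u4: center (1/2, 1/2), radius 1/8
Reducing the second expression gives u1: center (1/4, 1/4), radius 1/10; u2: center (-1/2, -1/4), radius 1/10; u3: center (1/48, 1/48), radius 1/108; u4: center (1/24, -1/48), radius 1/120
The normal forms differ: not equal.

not equal: they reduce to u1: center (-1/24, 1/24), radius 1/60; u2: center (1/24, -1/12), radius 1/72; u3: center (0, 1/2), radius 1/6; u4: center (1/2, 1/2), radius 1/8 and u1: center (1/4, 1/4), radius 1/10; u2: center (-1/2, -1/4), radius 1/10; u3: center (1/48, 1/48), radius 1/108; u4: center (1/24, -1/48), radius 1/120


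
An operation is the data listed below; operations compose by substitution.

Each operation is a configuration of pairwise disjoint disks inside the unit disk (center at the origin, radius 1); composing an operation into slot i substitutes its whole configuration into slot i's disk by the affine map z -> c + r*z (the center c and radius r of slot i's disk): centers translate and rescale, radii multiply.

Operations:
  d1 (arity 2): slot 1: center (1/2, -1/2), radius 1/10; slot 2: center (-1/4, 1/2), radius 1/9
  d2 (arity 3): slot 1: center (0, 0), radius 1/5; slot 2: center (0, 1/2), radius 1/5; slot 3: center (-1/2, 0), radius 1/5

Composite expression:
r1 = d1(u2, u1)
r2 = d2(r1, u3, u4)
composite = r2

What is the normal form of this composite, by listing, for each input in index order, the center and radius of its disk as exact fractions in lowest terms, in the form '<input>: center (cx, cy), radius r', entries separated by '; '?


Follow each u-input down from d2: c' goes to c + r*c', radius to r*r'.
for u2, the 2-step affine chain lands on center (1/10, -1/10), radius 1/50
for u1, the 2-step affine chain lands on center (-1/20, 1/10), radius 1/45
for u3, the 1-step affine chain lands on center (0, 1/2), radius 1/5
for u4, the 1-step affine chain lands on center (-1/2, 0), radius 1/5

u1: center (-1/20, 1/10), radius 1/45; u2: center (1/10, -1/10), radius 1/50; u3: center (0, 1/2), radius 1/5; u4: center (-1/2, 0), radius 1/5


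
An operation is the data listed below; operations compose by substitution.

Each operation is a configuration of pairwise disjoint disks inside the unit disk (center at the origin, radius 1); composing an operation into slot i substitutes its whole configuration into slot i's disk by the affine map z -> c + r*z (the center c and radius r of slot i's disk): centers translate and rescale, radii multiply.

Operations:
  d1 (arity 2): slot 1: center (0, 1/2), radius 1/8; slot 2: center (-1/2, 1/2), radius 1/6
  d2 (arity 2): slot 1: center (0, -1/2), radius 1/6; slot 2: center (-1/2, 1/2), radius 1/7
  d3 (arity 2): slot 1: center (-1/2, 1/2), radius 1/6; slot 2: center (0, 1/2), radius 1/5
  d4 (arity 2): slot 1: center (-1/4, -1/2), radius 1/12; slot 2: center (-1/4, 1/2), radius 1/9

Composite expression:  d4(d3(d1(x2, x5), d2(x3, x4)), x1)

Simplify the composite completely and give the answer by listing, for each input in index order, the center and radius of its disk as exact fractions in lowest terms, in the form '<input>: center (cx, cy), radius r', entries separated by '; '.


x1: center (-1/4, 1/2), radius 1/9; x2: center (-7/24, -65/144), radius 1/576; x3: center (-1/4, -7/15), radius 1/360; x4: center (-31/120, -9/20), radius 1/420; x5: center (-43/144, -65/144), radius 1/432

Below d4, radii multiply path by path; the x-disk centers shift.
for x2, the 3-step affine chain lands on center (-7/24, -65/144), radius 1/576
for x5, the 3-step affine chain lands on center (-43/144, -65/144), radius 1/432
for x3, the 3-step affine chain lands on center (-1/4, -7/15), radius 1/360
for x4, the 3-step affine chain lands on center (-31/120, -9/20), radius 1/420
for x1, the 1-step affine chain lands on center (-1/4, 1/2), radius 1/9


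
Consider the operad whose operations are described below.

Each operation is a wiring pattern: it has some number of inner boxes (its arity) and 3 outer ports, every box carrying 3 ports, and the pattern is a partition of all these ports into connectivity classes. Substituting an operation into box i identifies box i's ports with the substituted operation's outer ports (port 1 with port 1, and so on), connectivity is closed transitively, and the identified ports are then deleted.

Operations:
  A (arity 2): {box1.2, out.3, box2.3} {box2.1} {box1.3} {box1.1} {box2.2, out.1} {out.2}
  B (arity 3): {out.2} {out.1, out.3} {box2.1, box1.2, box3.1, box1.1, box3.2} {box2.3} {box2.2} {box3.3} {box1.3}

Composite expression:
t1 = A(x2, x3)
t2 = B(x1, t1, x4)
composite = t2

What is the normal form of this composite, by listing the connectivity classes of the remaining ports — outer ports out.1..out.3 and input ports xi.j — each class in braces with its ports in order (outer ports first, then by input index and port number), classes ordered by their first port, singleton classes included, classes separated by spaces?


{out.1, out.3} {out.2} {x1.1, x1.2, x3.2, x4.1, x4.2} {x1.3} {x2.1} {x2.2, x3.3} {x2.3} {x3.1} {x4.3}

After gluing at B, chains via deleted ports link the x-ports.
composing A on (x2, x3), with out.j its own outer ports: {out.1, x3.2} {out.2} {out.3, x2.2, x3.3} {x2.1} {x2.3} {x3.1}
composing B on (x1, x2, x3, x4), with out.j its own outer ports: {out.1, out.3} {out.2} {x1.1, x1.2, x3.2, x4.1, x4.2} {x1.3} {x2.1} {x2.2, x3.3} {x2.3} {x3.1} {x4.3}


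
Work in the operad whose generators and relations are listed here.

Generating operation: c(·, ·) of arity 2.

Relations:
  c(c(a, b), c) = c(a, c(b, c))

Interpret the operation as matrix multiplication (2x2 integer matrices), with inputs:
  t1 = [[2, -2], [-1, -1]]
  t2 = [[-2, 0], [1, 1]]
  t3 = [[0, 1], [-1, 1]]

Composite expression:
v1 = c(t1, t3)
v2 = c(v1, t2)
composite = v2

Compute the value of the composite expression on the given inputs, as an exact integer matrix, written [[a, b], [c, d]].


[[-4, 0], [-4, -2]]

c(t1, t3) = [[2, 0], [1, -2]]
c(c(t1, t3), t2) = [[-4, 0], [-4, -2]]


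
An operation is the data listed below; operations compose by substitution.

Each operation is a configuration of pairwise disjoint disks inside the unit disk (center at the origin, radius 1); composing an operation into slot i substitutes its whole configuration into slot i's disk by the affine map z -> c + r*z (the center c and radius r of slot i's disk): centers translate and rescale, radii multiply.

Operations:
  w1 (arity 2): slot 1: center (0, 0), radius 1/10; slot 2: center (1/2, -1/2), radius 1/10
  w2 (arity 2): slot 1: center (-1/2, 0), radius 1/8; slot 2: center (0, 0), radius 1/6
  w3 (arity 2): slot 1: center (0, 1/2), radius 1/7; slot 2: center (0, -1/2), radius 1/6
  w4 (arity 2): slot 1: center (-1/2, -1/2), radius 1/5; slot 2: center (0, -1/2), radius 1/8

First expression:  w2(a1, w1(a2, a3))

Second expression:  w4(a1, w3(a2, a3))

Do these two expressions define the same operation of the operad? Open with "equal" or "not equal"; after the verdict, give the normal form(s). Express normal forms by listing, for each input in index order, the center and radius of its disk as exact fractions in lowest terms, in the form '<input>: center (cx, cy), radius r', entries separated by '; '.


not equal; the first gives a1: center (-1/2, 0), radius 1/8; a2: center (0, 0), radius 1/60; a3: center (1/12, -1/12), radius 1/60 and the second a1: center (-1/2, -1/2), radius 1/5; a2: center (0, -7/16), radius 1/56; a3: center (0, -9/16), radius 1/48


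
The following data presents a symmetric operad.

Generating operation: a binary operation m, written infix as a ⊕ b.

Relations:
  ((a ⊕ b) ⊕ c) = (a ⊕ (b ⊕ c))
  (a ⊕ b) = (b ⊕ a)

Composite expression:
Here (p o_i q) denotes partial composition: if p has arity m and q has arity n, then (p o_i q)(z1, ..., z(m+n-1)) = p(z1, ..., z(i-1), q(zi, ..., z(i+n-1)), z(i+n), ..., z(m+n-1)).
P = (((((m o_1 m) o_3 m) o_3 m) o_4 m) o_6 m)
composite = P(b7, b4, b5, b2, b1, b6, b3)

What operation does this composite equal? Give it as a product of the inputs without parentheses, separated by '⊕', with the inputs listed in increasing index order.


b1 ⊕ b2 ⊕ b3 ⊕ b4 ⊕ b5 ⊕ b6 ⊕ b7

With m associative and commutative, the b-input set is all that matters.
(b7 ⊕ b4) flattens to b7 ⊕ b4
(b2 ⊕ b1) flattens to b2 ⊕ b1
(b5 ⊕ (b2 ⊕ b1)) flattens to b5 ⊕ b2 ⊕ b1
(b6 ⊕ b3) flattens to b6 ⊕ b3
((b5 ⊕ (b2 ⊕ b1)) ⊕ (b6 ⊕ b3)) flattens to b5 ⊕ b2 ⊕ b1 ⊕ b6 ⊕ b3
((b7 ⊕ b4) ⊕ ((b5 ⊕ (b2 ⊕ b1)) ⊕ (b6 ⊕ b3))) flattens to b7 ⊕ b4 ⊕ b5 ⊕ b2 ⊕ b1 ⊕ b6 ⊕ b3
commutativity sorts the factors: b1 ⊕ b2 ⊕ b3 ⊕ b4 ⊕ b5 ⊕ b6 ⊕ b7


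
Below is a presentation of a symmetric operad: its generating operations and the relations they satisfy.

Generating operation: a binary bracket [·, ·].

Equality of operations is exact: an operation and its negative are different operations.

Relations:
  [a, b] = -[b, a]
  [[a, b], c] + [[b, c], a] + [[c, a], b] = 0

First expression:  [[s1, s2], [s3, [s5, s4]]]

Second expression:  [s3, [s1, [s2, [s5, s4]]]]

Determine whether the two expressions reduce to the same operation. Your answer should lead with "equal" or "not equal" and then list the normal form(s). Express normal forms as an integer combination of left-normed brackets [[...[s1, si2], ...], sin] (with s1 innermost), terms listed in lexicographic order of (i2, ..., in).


not equal; first: -[[[[s1, s2], s3], s4], s5] + [[[[s1, s2], s3], s5], s4] + [[[[s1, s2], s4], s5], s3] - [[[[s1, s2], s5], s4], s3]; second: [[[[s1, s2], s4], s5], s3] - [[[[s1, s2], s5], s4], s3] - [[[[s1, s4], s5], s2], s3] + [[[[s1, s5], s4], s2], s3]

The first expression reduces to -[[[[s1, s2], s3], s4], s5] + [[[[s1, s2], s3], s5], s4] + [[[[s1, s2], s4], s5], s3] - [[[[s1, s2], s5], s4], s3]
The second expression reduces to [[[[s1, s2], s4], s5], s3] - [[[[s1, s2], s5], s4], s3] - [[[[s1, s4], s5], s2], s3] + [[[[s1, s5], s4], s2], s3]
The normal forms differ: not equal.


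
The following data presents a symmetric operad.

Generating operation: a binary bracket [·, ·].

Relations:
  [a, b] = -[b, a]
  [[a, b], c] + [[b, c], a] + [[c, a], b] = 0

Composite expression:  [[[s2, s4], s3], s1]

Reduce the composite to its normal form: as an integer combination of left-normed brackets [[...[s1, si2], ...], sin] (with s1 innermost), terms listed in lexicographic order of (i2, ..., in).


-[[[s1, s2], s4], s3] + [[[s1, s3], s2], s4] - [[[s1, s3], s4], s2] + [[[s1, s4], s2], s3]

Left-normed coefficients sit on the s1-initial expansion words.
Composite bracket: [[[s2, s4], s3], s1]
The bracket unfolds into 8 signed words via [a, b] = ab - ba (2^3 = 8).
Coefficients come from the s1-initial words:
  sign of s1s2s4s3 is -1, so it contributes -[[[s1, s2], s4], s3]
  sign of s1s3s2s4 is +1, so it contributes +[[[s1, s3], s2], s4]
  sign of s1s3s4s2 is -1, so it contributes -[[[s1, s3], s4], s2]
  sign of s1s4s2s3 is +1, so it contributes +[[[s1, s4], s2], s3]


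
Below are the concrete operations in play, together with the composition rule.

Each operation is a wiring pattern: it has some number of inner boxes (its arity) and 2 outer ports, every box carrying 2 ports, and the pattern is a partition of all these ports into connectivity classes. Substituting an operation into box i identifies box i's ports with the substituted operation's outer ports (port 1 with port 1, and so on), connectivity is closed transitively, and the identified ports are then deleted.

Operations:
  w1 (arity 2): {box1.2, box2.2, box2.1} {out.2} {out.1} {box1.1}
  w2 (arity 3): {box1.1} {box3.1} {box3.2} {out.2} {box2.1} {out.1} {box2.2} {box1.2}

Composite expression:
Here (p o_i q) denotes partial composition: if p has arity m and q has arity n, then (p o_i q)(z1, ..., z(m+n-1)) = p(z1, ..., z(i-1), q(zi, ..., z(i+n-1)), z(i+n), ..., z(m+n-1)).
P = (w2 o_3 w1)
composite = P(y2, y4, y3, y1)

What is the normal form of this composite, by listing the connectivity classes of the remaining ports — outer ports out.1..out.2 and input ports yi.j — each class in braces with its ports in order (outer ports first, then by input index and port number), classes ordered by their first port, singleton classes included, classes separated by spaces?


Two ports join when wires chain via w2-identified ports.
through w1, on inputs (y3, y1): {out.1} {out.2} {y1.1, y1.2, y3.2} {y3.1} (out.j = stage outer ports)
through w2, on inputs (y2, y4, y3, y1): {out.1} {out.2} {y1.1, y1.2, y3.2} {y2.1} {y2.2} {y3.1} {y4.1} {y4.2} (out.j = stage outer ports)

{out.1} {out.2} {y1.1, y1.2, y3.2} {y2.1} {y2.2} {y3.1} {y4.1} {y4.2}


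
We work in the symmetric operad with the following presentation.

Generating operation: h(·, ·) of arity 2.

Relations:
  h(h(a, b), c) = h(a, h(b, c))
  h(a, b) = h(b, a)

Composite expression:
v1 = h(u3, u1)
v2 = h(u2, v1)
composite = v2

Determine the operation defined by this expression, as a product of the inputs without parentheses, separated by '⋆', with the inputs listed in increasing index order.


u1 ⋆ u2 ⋆ u3

Any arrangement under h is one operation, so sort the u-inputs.
h(u3, u1) reduces to u3 ⋆ u1
h(u2, h(u3, u1)) reduces to u2 ⋆ u3 ⋆ u1
the factors in increasing index order: u1 ⋆ u2 ⋆ u3


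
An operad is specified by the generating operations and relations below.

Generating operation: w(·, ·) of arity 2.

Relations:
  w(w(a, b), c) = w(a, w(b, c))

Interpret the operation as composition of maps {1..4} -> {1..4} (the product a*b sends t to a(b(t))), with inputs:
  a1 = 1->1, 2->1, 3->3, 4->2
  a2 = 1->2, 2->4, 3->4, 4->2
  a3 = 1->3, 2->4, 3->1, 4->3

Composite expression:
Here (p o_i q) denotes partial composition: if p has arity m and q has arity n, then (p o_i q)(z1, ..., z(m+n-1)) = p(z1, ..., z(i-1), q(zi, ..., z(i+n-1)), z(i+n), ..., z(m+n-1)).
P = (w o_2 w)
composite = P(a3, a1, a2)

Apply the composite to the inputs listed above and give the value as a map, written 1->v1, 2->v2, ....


1->3, 2->4, 3->4, 4->3


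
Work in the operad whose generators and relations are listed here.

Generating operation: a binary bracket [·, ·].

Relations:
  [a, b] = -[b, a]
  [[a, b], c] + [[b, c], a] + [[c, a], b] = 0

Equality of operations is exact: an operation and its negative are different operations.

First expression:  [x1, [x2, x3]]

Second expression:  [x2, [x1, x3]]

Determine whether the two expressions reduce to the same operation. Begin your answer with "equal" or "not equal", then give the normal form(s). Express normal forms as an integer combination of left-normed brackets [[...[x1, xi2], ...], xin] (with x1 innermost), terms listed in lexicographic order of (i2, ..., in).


not equal; first: [[x1, x2], x3] - [[x1, x3], x2]; second: -[[x1, x3], x2]


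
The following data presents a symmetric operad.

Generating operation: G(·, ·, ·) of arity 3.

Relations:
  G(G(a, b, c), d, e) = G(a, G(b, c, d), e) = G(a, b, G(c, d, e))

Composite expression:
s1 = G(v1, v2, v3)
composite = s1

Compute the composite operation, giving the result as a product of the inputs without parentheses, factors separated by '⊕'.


v1 ⊕ v2 ⊕ v3

Key point: G is associative — brackets drop, the v-order remains.
G(v1, v2, v3) unparenthesizes to v1 ⊕ v2 ⊕ v3


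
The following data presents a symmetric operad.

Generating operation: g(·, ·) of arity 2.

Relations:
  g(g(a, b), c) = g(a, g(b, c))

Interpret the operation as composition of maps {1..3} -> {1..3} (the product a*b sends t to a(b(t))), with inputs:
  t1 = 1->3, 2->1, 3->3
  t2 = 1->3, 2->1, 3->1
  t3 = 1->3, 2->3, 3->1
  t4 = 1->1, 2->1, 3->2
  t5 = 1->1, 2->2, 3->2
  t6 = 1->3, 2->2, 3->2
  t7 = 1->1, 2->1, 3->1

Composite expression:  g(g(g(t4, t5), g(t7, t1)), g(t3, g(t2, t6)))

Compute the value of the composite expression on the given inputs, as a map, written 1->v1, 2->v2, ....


1->1, 2->1, 3->1


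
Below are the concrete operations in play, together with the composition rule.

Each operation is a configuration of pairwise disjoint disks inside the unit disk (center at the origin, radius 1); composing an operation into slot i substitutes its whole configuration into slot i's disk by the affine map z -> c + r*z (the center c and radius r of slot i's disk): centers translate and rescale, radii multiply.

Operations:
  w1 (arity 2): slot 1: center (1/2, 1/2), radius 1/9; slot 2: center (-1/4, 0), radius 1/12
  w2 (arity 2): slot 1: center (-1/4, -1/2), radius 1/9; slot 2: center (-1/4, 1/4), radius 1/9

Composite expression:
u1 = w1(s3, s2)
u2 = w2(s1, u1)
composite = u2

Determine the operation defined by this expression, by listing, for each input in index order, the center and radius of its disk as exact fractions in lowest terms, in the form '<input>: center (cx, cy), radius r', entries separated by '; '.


s1: center (-1/4, -1/2), radius 1/9; s2: center (-5/18, 1/4), radius 1/108; s3: center (-7/36, 11/36), radius 1/81

Below w2, radii multiply path by path; the s-disk centers shift.
tracing s1 down its 1-map path: center (-1/4, -1/2), radius 1/9
tracing s3 down its 2-map path: center (-7/36, 11/36), radius 1/81
tracing s2 down its 2-map path: center (-5/18, 1/4), radius 1/108


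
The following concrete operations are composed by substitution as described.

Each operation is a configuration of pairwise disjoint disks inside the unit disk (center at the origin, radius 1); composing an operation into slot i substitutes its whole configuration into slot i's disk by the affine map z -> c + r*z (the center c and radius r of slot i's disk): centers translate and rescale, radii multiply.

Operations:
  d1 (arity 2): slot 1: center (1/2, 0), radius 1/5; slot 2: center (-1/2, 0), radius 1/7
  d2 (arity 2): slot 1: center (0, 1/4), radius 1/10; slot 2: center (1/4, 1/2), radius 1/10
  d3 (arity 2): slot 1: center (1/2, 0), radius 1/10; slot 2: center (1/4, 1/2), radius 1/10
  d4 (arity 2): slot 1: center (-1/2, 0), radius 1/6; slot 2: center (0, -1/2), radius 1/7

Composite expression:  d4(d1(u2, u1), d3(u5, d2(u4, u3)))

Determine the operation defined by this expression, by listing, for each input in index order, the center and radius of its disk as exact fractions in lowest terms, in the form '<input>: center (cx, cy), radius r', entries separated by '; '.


u1: center (-7/12, 0), radius 1/42; u2: center (-5/12, 0), radius 1/30; u3: center (11/280, -59/140), radius 1/700; u4: center (1/28, -17/40), radius 1/700; u5: center (1/14, -1/2), radius 1/70

Follow each u-input down from d4: c' goes to c + r*c', radius to r*r'.
for u2, the 2-step affine chain lands on center (-5/12, 0), radius 1/30
for u1, the 2-step affine chain lands on center (-7/12, 0), radius 1/42
for u5, the 2-step affine chain lands on center (1/14, -1/2), radius 1/70
for u4, the 3-step affine chain lands on center (1/28, -17/40), radius 1/700
for u3, the 3-step affine chain lands on center (11/280, -59/140), radius 1/700


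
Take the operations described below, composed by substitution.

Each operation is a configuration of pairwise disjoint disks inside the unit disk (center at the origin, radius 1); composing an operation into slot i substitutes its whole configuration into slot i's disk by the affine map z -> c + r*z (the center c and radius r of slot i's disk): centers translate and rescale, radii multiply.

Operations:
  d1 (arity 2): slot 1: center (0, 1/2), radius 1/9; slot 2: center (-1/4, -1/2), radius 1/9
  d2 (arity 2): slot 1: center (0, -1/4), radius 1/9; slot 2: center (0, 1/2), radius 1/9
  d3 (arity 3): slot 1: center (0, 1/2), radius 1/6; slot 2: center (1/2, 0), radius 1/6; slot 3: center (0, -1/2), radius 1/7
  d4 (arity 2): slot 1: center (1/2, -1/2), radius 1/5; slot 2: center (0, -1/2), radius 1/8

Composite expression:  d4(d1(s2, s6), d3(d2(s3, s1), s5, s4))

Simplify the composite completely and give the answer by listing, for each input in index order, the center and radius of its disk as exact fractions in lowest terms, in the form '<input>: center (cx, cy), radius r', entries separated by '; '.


Only the slot chain above each s matters under d4; compose those maps.
input s2: applying the 2 nested substitutions gives center (1/2, -2/5), radius 1/45
input s6: applying the 2 nested substitutions gives center (9/20, -3/5), radius 1/45
input s3: applying the 3 nested substitutions gives center (0, -85/192), radius 1/432
input s1: applying the 3 nested substitutions gives center (0, -41/96), radius 1/432
input s5: applying the 2 nested substitutions gives center (1/16, -1/2), radius 1/48
input s4: applying the 2 nested substitutions gives center (0, -9/16), radius 1/56

s1: center (0, -41/96), radius 1/432; s2: center (1/2, -2/5), radius 1/45; s3: center (0, -85/192), radius 1/432; s4: center (0, -9/16), radius 1/56; s5: center (1/16, -1/2), radius 1/48; s6: center (9/20, -3/5), radius 1/45


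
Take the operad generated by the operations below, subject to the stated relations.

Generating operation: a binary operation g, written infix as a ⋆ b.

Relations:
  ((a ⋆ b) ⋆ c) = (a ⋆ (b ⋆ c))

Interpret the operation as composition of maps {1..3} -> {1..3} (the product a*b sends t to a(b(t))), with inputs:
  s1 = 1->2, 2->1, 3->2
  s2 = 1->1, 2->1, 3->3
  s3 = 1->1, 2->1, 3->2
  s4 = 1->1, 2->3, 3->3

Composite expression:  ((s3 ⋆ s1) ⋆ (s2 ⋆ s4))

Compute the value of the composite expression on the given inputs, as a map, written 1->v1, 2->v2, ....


(s3 ⋆ s1) = 1->1, 2->1, 3->1
(s2 ⋆ s4) = 1->1, 2->3, 3->3
((s3 ⋆ s1) ⋆ (s2 ⋆ s4)) = 1->1, 2->1, 3->1

1->1, 2->1, 3->1


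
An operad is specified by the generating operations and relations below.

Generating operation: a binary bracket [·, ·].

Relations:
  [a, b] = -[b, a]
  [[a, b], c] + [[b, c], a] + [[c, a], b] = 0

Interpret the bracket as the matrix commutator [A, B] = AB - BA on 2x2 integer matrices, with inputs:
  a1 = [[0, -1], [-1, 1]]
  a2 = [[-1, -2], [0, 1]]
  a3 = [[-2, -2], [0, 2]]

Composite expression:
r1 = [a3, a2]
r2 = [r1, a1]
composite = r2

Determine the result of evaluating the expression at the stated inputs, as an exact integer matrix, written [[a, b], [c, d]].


[a3, a2] = [[0, 4], [0, 0]]
[[a3, a2], a1] = [[-4, 4], [0, 4]]

[[-4, 4], [0, 4]]


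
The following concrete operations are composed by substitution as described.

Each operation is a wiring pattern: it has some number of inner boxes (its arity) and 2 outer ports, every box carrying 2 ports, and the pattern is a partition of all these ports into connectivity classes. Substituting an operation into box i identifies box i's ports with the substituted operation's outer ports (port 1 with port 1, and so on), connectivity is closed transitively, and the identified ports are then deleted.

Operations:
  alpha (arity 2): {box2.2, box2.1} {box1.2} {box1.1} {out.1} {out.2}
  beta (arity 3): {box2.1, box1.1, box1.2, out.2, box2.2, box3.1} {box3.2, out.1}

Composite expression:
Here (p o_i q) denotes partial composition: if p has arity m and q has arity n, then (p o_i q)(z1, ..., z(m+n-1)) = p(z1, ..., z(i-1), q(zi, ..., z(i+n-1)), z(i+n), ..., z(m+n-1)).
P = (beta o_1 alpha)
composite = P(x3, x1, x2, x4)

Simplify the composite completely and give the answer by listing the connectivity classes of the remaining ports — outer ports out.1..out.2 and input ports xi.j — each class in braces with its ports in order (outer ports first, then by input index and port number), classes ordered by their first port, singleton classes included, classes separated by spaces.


{out.1, x4.2} {out.2, x2.1, x2.2, x4.1} {x1.1, x1.2} {x3.1} {x3.2}


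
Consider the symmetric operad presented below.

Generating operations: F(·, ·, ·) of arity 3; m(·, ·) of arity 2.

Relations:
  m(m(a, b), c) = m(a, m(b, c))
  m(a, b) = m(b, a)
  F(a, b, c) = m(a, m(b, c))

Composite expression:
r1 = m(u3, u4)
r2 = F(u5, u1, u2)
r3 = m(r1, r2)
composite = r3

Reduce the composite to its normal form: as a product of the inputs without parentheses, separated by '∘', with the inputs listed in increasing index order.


u1 ∘ u2 ∘ u3 ∘ u4 ∘ u5

Both nesting and order wash out for m; what remains is which u's occur.
m(u3, u4) flattens to u3 ∘ u4
F(u5, u1, u2) flattens to u5 ∘ u1 ∘ u2
m(m(u3, u4), F(u5, u1, u2)) flattens to u3 ∘ u4 ∘ u5 ∘ u1 ∘ u2
reordering the factors by index: u1 ∘ u2 ∘ u3 ∘ u4 ∘ u5


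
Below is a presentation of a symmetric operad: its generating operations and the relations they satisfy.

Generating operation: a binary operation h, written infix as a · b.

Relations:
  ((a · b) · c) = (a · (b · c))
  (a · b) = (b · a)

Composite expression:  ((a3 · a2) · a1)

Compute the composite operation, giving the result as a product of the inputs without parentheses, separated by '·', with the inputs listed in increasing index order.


a1 · a2 · a3

Reordering under h is free, so list the a-inputs canonically.
(a3 · a2) linearizes to a3 · a2
((a3 · a2) · a1) linearizes to a3 · a2 · a1
sorting the factors by input index: a1 · a2 · a3


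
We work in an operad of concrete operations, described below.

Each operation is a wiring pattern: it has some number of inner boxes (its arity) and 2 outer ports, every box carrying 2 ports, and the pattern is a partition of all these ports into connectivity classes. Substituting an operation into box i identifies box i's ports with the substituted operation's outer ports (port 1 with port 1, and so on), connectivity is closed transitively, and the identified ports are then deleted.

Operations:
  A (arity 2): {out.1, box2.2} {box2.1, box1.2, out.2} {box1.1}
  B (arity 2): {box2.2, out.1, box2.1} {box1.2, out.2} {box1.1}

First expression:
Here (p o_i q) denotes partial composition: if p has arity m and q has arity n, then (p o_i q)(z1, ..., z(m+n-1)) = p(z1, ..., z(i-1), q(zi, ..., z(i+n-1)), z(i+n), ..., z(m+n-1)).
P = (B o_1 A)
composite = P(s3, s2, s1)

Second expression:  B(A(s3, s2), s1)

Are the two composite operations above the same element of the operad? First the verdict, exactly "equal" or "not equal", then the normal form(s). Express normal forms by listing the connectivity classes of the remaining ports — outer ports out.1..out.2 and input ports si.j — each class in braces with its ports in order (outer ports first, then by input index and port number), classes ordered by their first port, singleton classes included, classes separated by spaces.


equal — both sides give {out.1, s1.1, s1.2} {out.2, s2.1, s3.2} {s2.2} {s3.1}

The first composite normalizes to {out.1, s1.1, s1.2} {out.2, s2.1, s3.2} {s2.2} {s3.1}
The second composite normalizes to {out.1, s1.1, s1.2} {out.2, s2.1, s3.2} {s2.2} {s3.1}
Both agree, so they are equal.


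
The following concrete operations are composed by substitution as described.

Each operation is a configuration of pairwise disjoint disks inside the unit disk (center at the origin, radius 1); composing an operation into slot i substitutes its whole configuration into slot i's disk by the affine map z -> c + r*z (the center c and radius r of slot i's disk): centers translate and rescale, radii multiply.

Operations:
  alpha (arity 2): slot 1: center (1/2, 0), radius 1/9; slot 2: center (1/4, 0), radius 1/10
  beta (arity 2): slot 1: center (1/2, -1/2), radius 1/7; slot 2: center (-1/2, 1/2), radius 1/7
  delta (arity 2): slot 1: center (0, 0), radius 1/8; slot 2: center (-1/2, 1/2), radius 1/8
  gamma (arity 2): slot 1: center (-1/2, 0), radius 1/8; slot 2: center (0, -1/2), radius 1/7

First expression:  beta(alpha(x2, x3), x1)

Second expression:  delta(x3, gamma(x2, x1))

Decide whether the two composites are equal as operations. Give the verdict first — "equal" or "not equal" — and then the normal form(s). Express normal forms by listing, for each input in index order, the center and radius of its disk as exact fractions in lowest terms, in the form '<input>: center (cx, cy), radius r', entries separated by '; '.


not equal — first x1: center (-1/2, 1/2), radius 1/7; x2: center (4/7, -1/2), radius 1/63; x3: center (15/28, -1/2), radius 1/70, second x1: center (-1/2, 7/16), radius 1/56; x2: center (-9/16, 1/2), radius 1/64; x3: center (0, 0), radius 1/8

Normal form of the first expression: x1: center (-1/2, 1/2), radius 1/7; x2: center (4/7, -1/2), radius 1/63; x3: center (15/28, -1/2), radius 1/70
Normal form of the second expression: x1: center (-1/2, 7/16), radius 1/56; x2: center (-9/16, 1/2), radius 1/64; x3: center (0, 0), radius 1/8
Different reductions; not equal.


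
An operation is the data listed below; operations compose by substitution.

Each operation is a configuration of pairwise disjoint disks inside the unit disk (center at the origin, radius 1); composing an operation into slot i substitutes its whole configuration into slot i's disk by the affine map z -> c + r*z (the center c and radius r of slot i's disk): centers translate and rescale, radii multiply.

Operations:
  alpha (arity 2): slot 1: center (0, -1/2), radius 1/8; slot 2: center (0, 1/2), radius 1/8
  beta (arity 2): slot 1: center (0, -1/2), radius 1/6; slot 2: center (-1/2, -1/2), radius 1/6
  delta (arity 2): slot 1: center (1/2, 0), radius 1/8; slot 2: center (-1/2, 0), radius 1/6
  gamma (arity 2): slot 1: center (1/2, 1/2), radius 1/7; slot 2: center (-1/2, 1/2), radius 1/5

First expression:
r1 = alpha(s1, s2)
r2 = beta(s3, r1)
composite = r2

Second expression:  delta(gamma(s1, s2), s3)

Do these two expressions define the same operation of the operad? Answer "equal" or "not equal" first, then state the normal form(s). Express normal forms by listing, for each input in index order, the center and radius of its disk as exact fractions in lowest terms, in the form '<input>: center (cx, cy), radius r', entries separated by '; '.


The first expression reduces to s1: center (-1/2, -7/12), radius 1/48; s2: center (-1/2, -5/12), radius 1/48; s3: center (0, -1/2), radius 1/6
The second expression reduces to s1: center (9/16, 1/16), radius 1/56; s2: center (7/16, 1/16), radius 1/40; s3: center (-1/2, 0), radius 1/6
The normal forms differ: not equal.

not equal; the first gives s1: center (-1/2, -7/12), radius 1/48; s2: center (-1/2, -5/12), radius 1/48; s3: center (0, -1/2), radius 1/6 and the second s1: center (9/16, 1/16), radius 1/56; s2: center (7/16, 1/16), radius 1/40; s3: center (-1/2, 0), radius 1/6
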